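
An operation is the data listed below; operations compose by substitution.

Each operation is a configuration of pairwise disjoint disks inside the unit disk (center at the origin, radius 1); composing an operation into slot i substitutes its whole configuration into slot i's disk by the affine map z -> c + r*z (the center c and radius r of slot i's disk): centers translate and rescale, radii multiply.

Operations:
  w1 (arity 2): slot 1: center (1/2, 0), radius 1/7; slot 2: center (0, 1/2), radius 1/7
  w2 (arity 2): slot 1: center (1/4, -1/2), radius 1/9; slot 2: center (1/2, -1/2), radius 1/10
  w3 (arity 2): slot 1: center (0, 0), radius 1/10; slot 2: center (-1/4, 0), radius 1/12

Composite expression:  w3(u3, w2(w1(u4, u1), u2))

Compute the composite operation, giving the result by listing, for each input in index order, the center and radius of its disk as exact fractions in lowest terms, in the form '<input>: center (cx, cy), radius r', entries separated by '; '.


u1: center (-11/48, -1/27), radius 1/756; u2: center (-5/24, -1/24), radius 1/120; u3: center (0, 0), radius 1/10; u4: center (-97/432, -1/24), radius 1/756


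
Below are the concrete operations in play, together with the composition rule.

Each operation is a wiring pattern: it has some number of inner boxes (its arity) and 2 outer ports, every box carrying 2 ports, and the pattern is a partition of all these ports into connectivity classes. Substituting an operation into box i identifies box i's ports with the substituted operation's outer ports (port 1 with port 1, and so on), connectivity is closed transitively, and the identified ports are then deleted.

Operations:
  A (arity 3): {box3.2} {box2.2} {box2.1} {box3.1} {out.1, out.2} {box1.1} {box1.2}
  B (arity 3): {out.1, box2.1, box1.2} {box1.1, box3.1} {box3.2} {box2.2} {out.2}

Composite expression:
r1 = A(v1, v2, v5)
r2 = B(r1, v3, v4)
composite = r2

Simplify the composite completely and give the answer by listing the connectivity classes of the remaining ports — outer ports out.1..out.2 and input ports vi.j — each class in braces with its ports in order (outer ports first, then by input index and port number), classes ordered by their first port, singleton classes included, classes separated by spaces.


{out.1, v3.1, v4.1} {out.2} {v1.1} {v1.2} {v2.1} {v2.2} {v3.2} {v4.2} {v5.1} {v5.2}

Connectivity passes through glued B-boundaries; trace each wire chain.
after A, the pattern on (v1, v2, v5) reads {out.1, out.2} {v1.1} {v1.2} {v2.1} {v2.2} {v5.1} {v5.2} (out.j = its outer ports)
after B, the pattern on (v1, v2, v5, v3, v4) reads {out.1, v3.1, v4.1} {out.2} {v1.1} {v1.2} {v2.1} {v2.2} {v3.2} {v4.2} {v5.1} {v5.2} (out.j = its outer ports)


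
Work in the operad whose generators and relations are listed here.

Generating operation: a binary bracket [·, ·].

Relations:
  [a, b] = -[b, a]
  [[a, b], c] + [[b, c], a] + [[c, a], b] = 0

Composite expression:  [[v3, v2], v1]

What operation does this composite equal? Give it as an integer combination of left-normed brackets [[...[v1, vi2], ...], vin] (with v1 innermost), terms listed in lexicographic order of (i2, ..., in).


[[v1, v2], v3] - [[v1, v3], v2]

Skip Jacobi rewriting: expand, keep v1-initial words, read off terms.
Composite bracket: [[v3, v2], v1]
The bracket unfolds into 4 signed words via [a, b] = ab - ba (2^2 = 4).
Collect the words opening with v1:
  v1v2v3 appears with sign +1, giving the term +[[v1, v2], v3]
  v1v3v2 appears with sign -1, giving the term -[[v1, v3], v2]


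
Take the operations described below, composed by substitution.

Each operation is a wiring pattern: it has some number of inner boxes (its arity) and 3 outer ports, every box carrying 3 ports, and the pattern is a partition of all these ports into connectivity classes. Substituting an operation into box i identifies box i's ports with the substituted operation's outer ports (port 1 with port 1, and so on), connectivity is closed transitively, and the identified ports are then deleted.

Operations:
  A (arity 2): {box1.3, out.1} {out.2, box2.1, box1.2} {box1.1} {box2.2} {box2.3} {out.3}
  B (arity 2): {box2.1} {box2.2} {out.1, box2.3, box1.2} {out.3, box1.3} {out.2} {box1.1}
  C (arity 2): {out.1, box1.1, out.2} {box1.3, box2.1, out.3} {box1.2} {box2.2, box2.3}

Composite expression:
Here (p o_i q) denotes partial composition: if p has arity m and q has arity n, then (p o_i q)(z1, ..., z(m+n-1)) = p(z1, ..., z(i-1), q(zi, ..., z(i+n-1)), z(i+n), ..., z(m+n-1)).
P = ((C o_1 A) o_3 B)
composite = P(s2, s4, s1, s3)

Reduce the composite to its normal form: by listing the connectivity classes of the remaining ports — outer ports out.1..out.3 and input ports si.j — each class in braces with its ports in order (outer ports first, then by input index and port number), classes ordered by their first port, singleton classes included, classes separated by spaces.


Substituting into C glues patterns; closure does the rest.
stage A: inputs (s2, s4), connectivity {out.1, s2.3} {out.2, s2.2, s4.1} {out.3} {s2.1} {s4.2} {s4.3}, out.j its boundary
stage B: inputs (s1, s3), connectivity {out.1, s1.2, s3.3} {out.2} {out.3, s1.3} {s1.1} {s3.1} {s3.2}, out.j its boundary
stage C: inputs (s2, s4, s1, s3), connectivity {out.1, out.2, s2.3} {out.3, s1.2, s3.3} {s1.1} {s1.3} {s2.1} {s2.2, s4.1} {s3.1} {s3.2} {s4.2} {s4.3}, out.j its boundary

{out.1, out.2, s2.3} {out.3, s1.2, s3.3} {s1.1} {s1.3} {s2.1} {s2.2, s4.1} {s3.1} {s3.2} {s4.2} {s4.3}


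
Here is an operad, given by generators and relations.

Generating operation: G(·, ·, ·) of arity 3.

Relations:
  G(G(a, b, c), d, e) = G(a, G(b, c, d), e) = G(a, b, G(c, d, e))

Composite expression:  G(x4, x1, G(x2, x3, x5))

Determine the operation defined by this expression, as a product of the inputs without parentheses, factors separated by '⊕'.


x4 ⊕ x1 ⊕ x2 ⊕ x3 ⊕ x5

Under associativity of G, the answer is the x's in reading order.
G(x2, x3, x5) unparenthesizes to x2 ⊕ x3 ⊕ x5
G(x4, x1, G(x2, x3, x5)) unparenthesizes to x4 ⊕ x1 ⊕ x2 ⊕ x3 ⊕ x5


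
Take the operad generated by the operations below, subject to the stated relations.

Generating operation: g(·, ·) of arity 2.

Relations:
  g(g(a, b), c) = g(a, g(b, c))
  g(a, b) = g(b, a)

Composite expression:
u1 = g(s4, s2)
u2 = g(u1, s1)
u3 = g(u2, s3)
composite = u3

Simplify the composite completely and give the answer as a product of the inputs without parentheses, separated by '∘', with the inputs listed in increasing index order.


s1 ∘ s2 ∘ s3 ∘ s4

Any arrangement under g is one operation, so sort the s-inputs.
g(s4, s2) unparenthesizes to s4 ∘ s2
g(g(s4, s2), s1) unparenthesizes to s4 ∘ s2 ∘ s1
g(g(g(s4, s2), s1), s3) unparenthesizes to s4 ∘ s2 ∘ s1 ∘ s3
sorting the factors by input index: s1 ∘ s2 ∘ s3 ∘ s4


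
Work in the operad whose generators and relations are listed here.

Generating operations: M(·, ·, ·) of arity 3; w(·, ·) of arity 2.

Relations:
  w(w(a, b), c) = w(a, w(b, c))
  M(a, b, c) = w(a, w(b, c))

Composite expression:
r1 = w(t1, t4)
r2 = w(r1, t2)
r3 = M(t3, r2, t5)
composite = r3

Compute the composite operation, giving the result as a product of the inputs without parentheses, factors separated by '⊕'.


t3 ⊕ t1 ⊕ t4 ⊕ t2 ⊕ t5

Under associativity of M, the answer is the t's in reading order.
w(t1, t4) linearizes to t1 ⊕ t4
w(w(t1, t4), t2) linearizes to t1 ⊕ t4 ⊕ t2
M(t3, w(w(t1, t4), t2), t5) linearizes to t3 ⊕ t1 ⊕ t4 ⊕ t2 ⊕ t5


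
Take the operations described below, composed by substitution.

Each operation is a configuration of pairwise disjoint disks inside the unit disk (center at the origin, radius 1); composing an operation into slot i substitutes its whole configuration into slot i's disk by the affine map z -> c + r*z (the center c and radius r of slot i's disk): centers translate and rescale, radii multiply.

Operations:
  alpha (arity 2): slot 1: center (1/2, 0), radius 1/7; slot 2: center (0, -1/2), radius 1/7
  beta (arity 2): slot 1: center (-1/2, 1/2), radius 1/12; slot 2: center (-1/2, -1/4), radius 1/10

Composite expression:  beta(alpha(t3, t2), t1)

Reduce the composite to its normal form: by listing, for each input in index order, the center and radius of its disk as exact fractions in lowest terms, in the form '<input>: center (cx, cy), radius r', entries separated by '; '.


t1: center (-1/2, -1/4), radius 1/10; t2: center (-1/2, 11/24), radius 1/84; t3: center (-11/24, 1/2), radius 1/84

Each t-disk chains the slot maps above it in beta; radii multiply.
t3: after 2 affine steps, its disk has center (-11/24, 1/2), radius 1/84
t2: after 2 affine steps, its disk has center (-1/2, 11/24), radius 1/84
t1: after 1 affine step, its disk has center (-1/2, -1/4), radius 1/10


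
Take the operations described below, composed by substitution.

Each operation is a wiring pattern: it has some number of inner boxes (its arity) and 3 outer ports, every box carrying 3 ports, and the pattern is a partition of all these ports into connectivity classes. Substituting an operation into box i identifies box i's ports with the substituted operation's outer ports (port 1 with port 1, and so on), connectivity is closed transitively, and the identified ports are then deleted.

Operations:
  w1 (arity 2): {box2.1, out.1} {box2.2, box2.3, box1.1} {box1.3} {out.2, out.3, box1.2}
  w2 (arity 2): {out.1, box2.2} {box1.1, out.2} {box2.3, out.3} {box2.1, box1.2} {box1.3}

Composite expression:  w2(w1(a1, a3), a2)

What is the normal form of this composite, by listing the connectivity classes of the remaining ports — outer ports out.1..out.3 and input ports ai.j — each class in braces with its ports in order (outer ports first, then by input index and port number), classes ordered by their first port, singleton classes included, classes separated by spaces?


Treat the ports identified at w2 as solder joints: merge, then drop.
composing w1 on (a1, a3), with out.j its own outer ports: {out.1, a3.1} {out.2, out.3, a1.2} {a1.1, a3.2, a3.3} {a1.3}
composing w2 on (a1, a3, a2), with out.j its own outer ports: {out.1, a2.2} {out.2, a3.1} {out.3, a2.3} {a1.1, a3.2, a3.3} {a1.2, a2.1} {a1.3}

{out.1, a2.2} {out.2, a3.1} {out.3, a2.3} {a1.1, a3.2, a3.3} {a1.2, a2.1} {a1.3}


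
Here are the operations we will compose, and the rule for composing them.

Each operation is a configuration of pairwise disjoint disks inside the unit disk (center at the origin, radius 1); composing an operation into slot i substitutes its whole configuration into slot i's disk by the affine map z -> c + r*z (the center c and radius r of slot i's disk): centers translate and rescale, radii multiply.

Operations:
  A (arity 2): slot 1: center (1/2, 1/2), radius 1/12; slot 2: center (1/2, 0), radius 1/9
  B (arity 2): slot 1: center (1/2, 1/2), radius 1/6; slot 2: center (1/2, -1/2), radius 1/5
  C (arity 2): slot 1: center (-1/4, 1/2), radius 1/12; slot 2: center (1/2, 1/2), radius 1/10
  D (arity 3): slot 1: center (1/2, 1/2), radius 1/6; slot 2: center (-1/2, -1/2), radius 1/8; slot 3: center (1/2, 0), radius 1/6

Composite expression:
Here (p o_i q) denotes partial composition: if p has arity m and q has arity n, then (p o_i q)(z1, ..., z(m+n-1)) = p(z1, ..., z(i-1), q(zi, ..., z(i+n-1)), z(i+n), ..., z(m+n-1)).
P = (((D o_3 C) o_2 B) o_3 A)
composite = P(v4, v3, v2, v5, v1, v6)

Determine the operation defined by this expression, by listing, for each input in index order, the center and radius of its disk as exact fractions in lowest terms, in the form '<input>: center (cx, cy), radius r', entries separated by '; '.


v1: center (11/24, 1/12), radius 1/72; v2: center (-17/40, -11/20), radius 1/480; v3: center (-7/16, -7/16), radius 1/48; v4: center (1/2, 1/2), radius 1/6; v5: center (-17/40, -9/16), radius 1/360; v6: center (7/12, 1/12), radius 1/60

Affine substitution under D: radii multiply and v-centers shift.
for v4, the 1-step affine chain lands on center (1/2, 1/2), radius 1/6
for v3, the 2-step affine chain lands on center (-7/16, -7/16), radius 1/48
for v2, the 3-step affine chain lands on center (-17/40, -11/20), radius 1/480
for v5, the 3-step affine chain lands on center (-17/40, -9/16), radius 1/360
for v1, the 2-step affine chain lands on center (11/24, 1/12), radius 1/72
for v6, the 2-step affine chain lands on center (7/12, 1/12), radius 1/60


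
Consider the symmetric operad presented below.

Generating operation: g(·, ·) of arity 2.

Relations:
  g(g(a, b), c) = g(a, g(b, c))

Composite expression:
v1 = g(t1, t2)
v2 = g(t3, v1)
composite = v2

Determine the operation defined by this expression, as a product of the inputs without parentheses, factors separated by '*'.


t3 * t1 * t2

Associativity of g dissolves the nesting; only the t-input order survives.
g(t1, t2) flattens to t1 * t2
g(t3, g(t1, t2)) flattens to t3 * t1 * t2


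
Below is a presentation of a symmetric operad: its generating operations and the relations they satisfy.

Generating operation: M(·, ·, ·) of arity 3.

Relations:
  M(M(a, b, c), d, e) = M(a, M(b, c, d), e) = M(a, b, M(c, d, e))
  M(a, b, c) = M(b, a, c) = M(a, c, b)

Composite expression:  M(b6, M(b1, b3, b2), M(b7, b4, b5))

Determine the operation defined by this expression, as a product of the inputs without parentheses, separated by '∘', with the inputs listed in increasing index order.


b1 ∘ b2 ∘ b3 ∘ b4 ∘ b5 ∘ b6 ∘ b7

Shape and order are irrelevant to M; the b-input set decides.
M(b1, b3, b2) spells out as b1 ∘ b3 ∘ b2
M(b7, b4, b5) spells out as b7 ∘ b4 ∘ b5
M(b6, M(b1, b3, b2), M(b7, b4, b5)) spells out as b6 ∘ b1 ∘ b3 ∘ b2 ∘ b7 ∘ b4 ∘ b5
the factors in increasing index order: b1 ∘ b2 ∘ b3 ∘ b4 ∘ b5 ∘ b6 ∘ b7


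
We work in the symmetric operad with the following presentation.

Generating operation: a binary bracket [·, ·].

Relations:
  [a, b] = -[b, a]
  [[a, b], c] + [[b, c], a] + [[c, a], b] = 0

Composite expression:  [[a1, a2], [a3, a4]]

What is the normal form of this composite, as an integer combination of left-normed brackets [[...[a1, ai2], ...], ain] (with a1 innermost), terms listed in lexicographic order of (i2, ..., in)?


[[[a1, a2], a3], a4] - [[[a1, a2], a4], a3]

Skip Jacobi rewriting: expand, keep a1-initial words, read off terms.
Composite bracket: [[a1, a2], [a3, a4]]
Expanding via [a, b] = ab - ba: 8 signed words (2^3 = 8).
Only words starting with a1 matter:
  word a1a2a3a4 has sign +1, contributing +[[[a1, a2], a3], a4]
  word a1a2a4a3 has sign -1, contributing -[[[a1, a2], a4], a3]


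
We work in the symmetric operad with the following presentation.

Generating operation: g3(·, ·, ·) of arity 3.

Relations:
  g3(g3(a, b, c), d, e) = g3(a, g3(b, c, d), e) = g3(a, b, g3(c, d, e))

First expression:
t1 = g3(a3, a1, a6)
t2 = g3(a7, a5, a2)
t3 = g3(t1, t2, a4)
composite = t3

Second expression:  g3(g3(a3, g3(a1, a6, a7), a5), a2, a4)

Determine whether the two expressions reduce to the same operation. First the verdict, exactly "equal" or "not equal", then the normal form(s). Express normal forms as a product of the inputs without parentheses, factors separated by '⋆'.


equal — both sides give a3 ⋆ a1 ⋆ a6 ⋆ a7 ⋆ a5 ⋆ a2 ⋆ a4

In normal form, the first expression is a3 ⋆ a1 ⋆ a6 ⋆ a7 ⋆ a5 ⋆ a2 ⋆ a4
In normal form, the second expression is a3 ⋆ a1 ⋆ a6 ⋆ a7 ⋆ a5 ⋆ a2 ⋆ a4
The normal forms match — equal.


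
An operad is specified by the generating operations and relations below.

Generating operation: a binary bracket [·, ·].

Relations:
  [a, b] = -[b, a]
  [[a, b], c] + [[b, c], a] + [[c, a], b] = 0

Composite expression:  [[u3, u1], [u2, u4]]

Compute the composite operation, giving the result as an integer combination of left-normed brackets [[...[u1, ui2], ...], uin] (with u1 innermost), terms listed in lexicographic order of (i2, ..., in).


Skip Jacobi rewriting: expand, keep u1-initial words, read off terms.
Composite bracket: [[u3, u1], [u2, u4]]
The bracket unfolds into 8 signed words via [a, b] = ab - ba (2^3 = 8).
Keep just the words that open with u1:
  u1u3u2u4 appears with sign -1, giving the term -[[[u1, u3], u2], u4]
  u1u3u4u2 appears with sign +1, giving the term +[[[u1, u3], u4], u2]

-[[[u1, u3], u2], u4] + [[[u1, u3], u4], u2]


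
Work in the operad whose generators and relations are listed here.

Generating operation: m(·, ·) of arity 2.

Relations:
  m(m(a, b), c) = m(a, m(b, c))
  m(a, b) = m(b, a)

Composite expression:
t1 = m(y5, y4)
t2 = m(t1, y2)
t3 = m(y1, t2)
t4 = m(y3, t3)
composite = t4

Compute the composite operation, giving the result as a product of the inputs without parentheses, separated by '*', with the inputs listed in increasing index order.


y1 * y2 * y3 * y4 * y5


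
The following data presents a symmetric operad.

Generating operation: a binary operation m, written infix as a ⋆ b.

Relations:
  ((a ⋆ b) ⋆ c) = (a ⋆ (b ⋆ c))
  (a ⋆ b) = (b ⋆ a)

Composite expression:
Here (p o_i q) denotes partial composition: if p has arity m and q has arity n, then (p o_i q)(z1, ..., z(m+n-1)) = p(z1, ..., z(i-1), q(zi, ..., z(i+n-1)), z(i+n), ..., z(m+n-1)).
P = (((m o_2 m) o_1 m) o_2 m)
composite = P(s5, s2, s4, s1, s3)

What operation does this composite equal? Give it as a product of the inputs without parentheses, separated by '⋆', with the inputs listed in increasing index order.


Any arrangement under m is one operation, so sort the s-inputs.
(s2 ⋆ s4) collapses to s2 ⋆ s4
(s5 ⋆ (s2 ⋆ s4)) collapses to s5 ⋆ s2 ⋆ s4
(s1 ⋆ s3) collapses to s1 ⋆ s3
((s5 ⋆ (s2 ⋆ s4)) ⋆ (s1 ⋆ s3)) collapses to s5 ⋆ s2 ⋆ s4 ⋆ s1 ⋆ s3
sorting the factors by input index: s1 ⋆ s2 ⋆ s3 ⋆ s4 ⋆ s5

s1 ⋆ s2 ⋆ s3 ⋆ s4 ⋆ s5


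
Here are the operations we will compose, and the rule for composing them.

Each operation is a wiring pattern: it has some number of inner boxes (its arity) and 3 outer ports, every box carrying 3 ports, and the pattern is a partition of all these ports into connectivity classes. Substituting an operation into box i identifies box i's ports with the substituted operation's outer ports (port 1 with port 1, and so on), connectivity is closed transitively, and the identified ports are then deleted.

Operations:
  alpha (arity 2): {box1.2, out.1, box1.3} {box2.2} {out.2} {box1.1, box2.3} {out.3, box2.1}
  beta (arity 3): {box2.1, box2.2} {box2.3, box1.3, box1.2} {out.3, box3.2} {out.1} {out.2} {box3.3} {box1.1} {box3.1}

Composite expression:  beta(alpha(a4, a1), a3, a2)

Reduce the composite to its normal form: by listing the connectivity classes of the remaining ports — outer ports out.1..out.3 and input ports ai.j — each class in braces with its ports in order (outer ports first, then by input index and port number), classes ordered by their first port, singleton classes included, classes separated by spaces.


{out.1} {out.2} {out.3, a2.2} {a1.1, a3.3} {a1.2} {a1.3, a4.1} {a2.1} {a2.3} {a3.1, a3.2} {a4.2, a4.3}

Treat the ports identified at beta as solder joints: merge, then drop.
stage alpha: inputs (a4, a1), connectivity {out.1, a4.2, a4.3} {out.2} {out.3, a1.1} {a1.2} {a1.3, a4.1}, out.j its boundary
stage beta: inputs (a4, a1, a3, a2), connectivity {out.1} {out.2} {out.3, a2.2} {a1.1, a3.3} {a1.2} {a1.3, a4.1} {a2.1} {a2.3} {a3.1, a3.2} {a4.2, a4.3}, out.j its boundary


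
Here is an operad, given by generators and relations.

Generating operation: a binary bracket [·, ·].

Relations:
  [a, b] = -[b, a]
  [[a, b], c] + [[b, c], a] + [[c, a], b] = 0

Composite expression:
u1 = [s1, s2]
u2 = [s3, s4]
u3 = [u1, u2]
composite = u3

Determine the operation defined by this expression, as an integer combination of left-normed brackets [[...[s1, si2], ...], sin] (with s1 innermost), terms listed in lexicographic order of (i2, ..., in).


A multilinear Lie element is pinned by s1-initial words (s1 innermost).
Composite bracket: [[s1, s2], [s3, s4]]
Each bracket splits as ab - ba, giving 8 signed words (2^3 = 8).
Only words starting with s1 matter:
  the word s1s2s3s4 carries sign +1 and contributes +[[[s1, s2], s3], s4]
  the word s1s2s4s3 carries sign -1 and contributes -[[[s1, s2], s4], s3]

[[[s1, s2], s3], s4] - [[[s1, s2], s4], s3]


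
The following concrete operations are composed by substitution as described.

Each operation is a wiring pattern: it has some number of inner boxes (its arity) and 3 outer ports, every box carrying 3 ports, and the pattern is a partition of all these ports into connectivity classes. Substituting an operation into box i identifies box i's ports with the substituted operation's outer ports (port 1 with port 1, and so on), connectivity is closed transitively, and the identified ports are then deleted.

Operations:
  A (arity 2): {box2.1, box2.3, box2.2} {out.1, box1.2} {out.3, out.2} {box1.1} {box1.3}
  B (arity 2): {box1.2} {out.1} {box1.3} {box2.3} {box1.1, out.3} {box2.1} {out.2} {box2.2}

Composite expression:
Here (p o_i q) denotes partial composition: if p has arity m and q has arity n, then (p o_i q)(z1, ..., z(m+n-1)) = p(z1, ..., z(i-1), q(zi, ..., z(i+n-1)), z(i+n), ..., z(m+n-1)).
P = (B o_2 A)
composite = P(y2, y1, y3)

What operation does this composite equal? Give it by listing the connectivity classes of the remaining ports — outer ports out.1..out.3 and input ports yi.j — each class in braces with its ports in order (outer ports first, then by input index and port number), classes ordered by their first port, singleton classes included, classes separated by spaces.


{out.1} {out.2} {out.3, y2.1} {y1.1} {y1.2} {y1.3} {y2.2} {y2.3} {y3.1, y3.2, y3.3}

Treat the ports identified at B as solder joints: merge, then drop.
composing A on (y1, y3), with out.j its own outer ports: {out.1, y1.2} {out.2, out.3} {y1.1} {y1.3} {y3.1, y3.2, y3.3}
composing B on (y2, y1, y3), with out.j its own outer ports: {out.1} {out.2} {out.3, y2.1} {y1.1} {y1.2} {y1.3} {y2.2} {y2.3} {y3.1, y3.2, y3.3}


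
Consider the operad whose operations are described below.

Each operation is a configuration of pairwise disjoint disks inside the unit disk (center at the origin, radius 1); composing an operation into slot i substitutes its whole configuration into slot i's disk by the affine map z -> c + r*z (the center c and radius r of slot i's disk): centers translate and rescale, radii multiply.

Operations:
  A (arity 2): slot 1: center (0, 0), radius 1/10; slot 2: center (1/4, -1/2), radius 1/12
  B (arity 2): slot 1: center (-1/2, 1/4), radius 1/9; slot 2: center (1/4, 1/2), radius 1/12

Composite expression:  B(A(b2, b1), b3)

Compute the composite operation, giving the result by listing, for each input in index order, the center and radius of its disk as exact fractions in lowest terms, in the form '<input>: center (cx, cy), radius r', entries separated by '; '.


Affine substitution under B: radii multiply and b-centers shift.
b2: after 2 affine steps, its disk has center (-1/2, 1/4), radius 1/90
b1: after 2 affine steps, its disk has center (-17/36, 7/36), radius 1/108
b3: after 1 affine step, its disk has center (1/4, 1/2), radius 1/12

b1: center (-17/36, 7/36), radius 1/108; b2: center (-1/2, 1/4), radius 1/90; b3: center (1/4, 1/2), radius 1/12


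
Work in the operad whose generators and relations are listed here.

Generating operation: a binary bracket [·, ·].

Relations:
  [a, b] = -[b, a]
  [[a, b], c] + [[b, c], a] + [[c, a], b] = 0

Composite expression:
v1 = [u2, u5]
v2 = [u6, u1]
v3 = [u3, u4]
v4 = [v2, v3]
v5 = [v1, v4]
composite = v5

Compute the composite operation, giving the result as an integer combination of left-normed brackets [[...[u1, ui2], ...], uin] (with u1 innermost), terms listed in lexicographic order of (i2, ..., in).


In the tensor algebra, words opening u1 carry the u1-anchored form.
Composite bracket: [[u2, u5], [[u6, u1], [u3, u4]]]
Applying ab - ba throughout gives 32 signed words (2^5 = 32).
Only words starting with u1 matter:
  u1u6u3u4u2u5 appears with sign +1, giving the term +[[[[[u1, u6], u3], u4], u2], u5]
  u1u6u3u4u5u2 appears with sign -1, giving the term -[[[[[u1, u6], u3], u4], u5], u2]
  u1u6u4u3u2u5 appears with sign -1, giving the term -[[[[[u1, u6], u4], u3], u2], u5]
  u1u6u4u3u5u2 appears with sign +1, giving the term +[[[[[u1, u6], u4], u3], u5], u2]

[[[[[u1, u6], u3], u4], u2], u5] - [[[[[u1, u6], u3], u4], u5], u2] - [[[[[u1, u6], u4], u3], u2], u5] + [[[[[u1, u6], u4], u3], u5], u2]


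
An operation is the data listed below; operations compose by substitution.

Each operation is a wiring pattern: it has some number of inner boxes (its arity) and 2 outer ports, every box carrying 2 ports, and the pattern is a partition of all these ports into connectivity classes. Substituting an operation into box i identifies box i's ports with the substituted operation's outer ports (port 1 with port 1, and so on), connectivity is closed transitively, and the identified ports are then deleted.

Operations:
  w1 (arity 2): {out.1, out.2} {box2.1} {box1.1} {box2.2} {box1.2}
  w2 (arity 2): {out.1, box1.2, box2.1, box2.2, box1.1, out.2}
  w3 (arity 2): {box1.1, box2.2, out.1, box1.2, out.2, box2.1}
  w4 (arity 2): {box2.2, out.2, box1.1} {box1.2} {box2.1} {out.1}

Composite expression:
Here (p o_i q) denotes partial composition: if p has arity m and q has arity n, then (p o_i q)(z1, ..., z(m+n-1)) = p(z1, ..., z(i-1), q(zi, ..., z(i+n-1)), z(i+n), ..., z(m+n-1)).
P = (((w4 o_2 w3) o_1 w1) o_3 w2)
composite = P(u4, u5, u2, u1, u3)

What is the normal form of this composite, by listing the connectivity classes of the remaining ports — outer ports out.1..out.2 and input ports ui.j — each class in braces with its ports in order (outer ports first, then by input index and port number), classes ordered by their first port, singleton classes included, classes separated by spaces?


{out.1} {out.2, u1.1, u1.2, u2.1, u2.2, u3.1, u3.2} {u4.1} {u4.2} {u5.1} {u5.2}

After gluing at w4, chains via deleted ports link the u-ports.
w1 over (u4, u5) gives {out.1, out.2} {u4.1} {u4.2} {u5.1} {u5.2}, out.j being that stage's outer ports
w2 over (u2, u1) gives {out.1, out.2, u1.1, u1.2, u2.1, u2.2}, out.j being that stage's outer ports
w3 over (u2, u1, u3) gives {out.1, out.2, u1.1, u1.2, u2.1, u2.2, u3.1, u3.2}, out.j being that stage's outer ports
w4 over (u4, u5, u2, u1, u3) gives {out.1} {out.2, u1.1, u1.2, u2.1, u2.2, u3.1, u3.2} {u4.1} {u4.2} {u5.1} {u5.2}, out.j being that stage's outer ports


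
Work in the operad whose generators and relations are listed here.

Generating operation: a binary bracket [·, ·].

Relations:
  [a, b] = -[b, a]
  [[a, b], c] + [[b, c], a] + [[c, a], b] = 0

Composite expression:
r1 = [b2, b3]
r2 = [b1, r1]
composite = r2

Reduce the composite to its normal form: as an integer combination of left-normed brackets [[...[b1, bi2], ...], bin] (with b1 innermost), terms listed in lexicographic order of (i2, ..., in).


[[b1, b2], b3] - [[b1, b3], b2]

A multilinear Lie element is pinned by b1-initial words (b1 innermost).
Composite bracket: [b1, [b2, b3]]
Each bracket splits as ab - ba, giving 4 signed words (2^2 = 4).
Collect the words opening with b1:
  b1b2b3 (sign +1) contributes +[[b1, b2], b3]
  b1b3b2 (sign -1) contributes -[[b1, b3], b2]


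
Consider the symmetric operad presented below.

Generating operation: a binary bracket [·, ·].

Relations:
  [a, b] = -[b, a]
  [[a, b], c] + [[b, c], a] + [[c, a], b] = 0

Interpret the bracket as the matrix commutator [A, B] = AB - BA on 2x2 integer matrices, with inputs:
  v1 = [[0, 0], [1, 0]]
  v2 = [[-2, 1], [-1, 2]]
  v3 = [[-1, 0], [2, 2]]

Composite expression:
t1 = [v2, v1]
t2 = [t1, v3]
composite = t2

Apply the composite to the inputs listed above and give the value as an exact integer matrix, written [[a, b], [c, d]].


[[0, 0], [-16, 0]]

[v2, v1] = [[1, 0], [4, -1]]
[[v2, v1], v3] = [[0, 0], [-16, 0]]


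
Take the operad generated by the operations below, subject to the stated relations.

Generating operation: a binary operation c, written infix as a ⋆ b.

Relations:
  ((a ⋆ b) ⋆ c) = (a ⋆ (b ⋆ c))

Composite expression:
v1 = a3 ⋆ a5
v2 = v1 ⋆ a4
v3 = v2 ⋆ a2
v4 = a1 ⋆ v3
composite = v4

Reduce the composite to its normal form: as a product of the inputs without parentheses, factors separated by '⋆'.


Associativity of c dissolves the nesting; only the a-input order survives.
(a3 ⋆ a5) spells out as a3 ⋆ a5
((a3 ⋆ a5) ⋆ a4) spells out as a3 ⋆ a5 ⋆ a4
(((a3 ⋆ a5) ⋆ a4) ⋆ a2) spells out as a3 ⋆ a5 ⋆ a4 ⋆ a2
(a1 ⋆ (((a3 ⋆ a5) ⋆ a4) ⋆ a2)) spells out as a1 ⋆ a3 ⋆ a5 ⋆ a4 ⋆ a2

a1 ⋆ a3 ⋆ a5 ⋆ a4 ⋆ a2


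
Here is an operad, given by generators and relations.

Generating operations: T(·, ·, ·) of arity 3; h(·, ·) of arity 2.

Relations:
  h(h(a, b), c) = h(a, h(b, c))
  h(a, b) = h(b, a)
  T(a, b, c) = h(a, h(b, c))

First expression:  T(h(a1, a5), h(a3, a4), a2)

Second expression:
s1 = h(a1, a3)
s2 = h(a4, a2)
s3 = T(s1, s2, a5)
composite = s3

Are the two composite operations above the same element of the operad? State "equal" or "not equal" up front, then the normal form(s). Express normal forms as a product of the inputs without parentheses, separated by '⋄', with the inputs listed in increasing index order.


equal: each reduces to a1 ⋄ a2 ⋄ a3 ⋄ a4 ⋄ a5

The first composite normalizes to a1 ⋄ a2 ⋄ a3 ⋄ a4 ⋄ a5
The second composite normalizes to a1 ⋄ a2 ⋄ a3 ⋄ a4 ⋄ a5
The forms coincide; equal.


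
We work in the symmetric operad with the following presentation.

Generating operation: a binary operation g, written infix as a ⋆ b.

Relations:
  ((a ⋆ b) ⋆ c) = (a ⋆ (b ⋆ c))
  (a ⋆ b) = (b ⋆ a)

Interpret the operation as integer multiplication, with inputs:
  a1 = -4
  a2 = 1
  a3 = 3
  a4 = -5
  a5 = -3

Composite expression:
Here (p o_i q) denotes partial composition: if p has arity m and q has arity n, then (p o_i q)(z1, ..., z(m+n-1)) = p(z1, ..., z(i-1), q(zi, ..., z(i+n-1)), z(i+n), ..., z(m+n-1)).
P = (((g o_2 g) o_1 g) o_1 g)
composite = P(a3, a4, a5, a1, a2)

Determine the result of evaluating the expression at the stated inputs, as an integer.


(a3 ⋆ a4) = -15
((a3 ⋆ a4) ⋆ a5) = 45
(a1 ⋆ a2) = -4
(((a3 ⋆ a4) ⋆ a5) ⋆ (a1 ⋆ a2)) = -180

-180


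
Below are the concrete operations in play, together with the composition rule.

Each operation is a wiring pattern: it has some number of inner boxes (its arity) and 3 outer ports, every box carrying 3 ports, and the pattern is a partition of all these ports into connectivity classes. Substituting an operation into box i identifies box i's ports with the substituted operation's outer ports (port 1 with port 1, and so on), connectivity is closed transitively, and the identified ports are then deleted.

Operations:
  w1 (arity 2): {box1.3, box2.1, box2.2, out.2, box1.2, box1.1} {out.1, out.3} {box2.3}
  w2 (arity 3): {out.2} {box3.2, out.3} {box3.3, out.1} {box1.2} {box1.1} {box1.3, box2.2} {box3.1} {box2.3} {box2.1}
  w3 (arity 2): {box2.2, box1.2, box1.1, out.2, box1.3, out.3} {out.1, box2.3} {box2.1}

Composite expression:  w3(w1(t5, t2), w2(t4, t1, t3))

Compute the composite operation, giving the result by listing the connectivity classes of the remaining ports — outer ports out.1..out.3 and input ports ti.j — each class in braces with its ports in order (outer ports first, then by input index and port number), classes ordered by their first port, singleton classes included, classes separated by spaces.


{out.1, t3.2} {out.2, out.3, t2.1, t2.2, t5.1, t5.2, t5.3} {t1.1} {t1.2, t4.3} {t1.3} {t2.3} {t3.1} {t3.3} {t4.1} {t4.2}


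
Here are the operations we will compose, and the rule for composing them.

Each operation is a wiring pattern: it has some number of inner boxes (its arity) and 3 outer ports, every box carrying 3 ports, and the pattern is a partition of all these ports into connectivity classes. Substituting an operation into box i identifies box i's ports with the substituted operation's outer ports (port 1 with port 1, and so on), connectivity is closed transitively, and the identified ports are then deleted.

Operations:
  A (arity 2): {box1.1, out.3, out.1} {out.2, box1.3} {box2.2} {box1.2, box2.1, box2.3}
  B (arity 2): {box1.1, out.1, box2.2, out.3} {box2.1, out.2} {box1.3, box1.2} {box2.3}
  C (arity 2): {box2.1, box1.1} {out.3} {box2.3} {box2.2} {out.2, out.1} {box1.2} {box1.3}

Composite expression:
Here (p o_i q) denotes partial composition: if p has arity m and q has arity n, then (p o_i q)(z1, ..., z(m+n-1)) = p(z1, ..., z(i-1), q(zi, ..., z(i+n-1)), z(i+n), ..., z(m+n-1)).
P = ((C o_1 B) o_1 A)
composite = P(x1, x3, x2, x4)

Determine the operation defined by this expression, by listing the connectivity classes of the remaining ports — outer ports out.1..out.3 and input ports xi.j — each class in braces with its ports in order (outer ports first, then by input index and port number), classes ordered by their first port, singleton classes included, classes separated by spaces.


{out.1, out.2} {out.3} {x1.1, x1.3, x2.2, x4.1} {x1.2, x3.1, x3.3} {x2.1} {x2.3} {x3.2} {x4.2} {x4.3}


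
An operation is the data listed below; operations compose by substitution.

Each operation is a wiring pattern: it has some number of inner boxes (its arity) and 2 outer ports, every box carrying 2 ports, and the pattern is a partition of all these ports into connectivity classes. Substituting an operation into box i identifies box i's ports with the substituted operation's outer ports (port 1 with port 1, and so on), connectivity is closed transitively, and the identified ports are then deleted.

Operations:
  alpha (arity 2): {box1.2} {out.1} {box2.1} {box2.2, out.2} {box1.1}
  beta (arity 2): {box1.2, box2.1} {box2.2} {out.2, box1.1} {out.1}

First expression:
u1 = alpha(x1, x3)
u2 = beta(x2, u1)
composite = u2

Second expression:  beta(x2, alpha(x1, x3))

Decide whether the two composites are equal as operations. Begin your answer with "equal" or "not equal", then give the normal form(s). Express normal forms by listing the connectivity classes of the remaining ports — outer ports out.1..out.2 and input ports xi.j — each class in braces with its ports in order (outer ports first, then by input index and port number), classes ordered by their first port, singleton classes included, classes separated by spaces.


equal; the common form is {out.1} {out.2, x2.1} {x1.1} {x1.2} {x2.2} {x3.1} {x3.2}

The first composite normalizes to {out.1} {out.2, x2.1} {x1.1} {x1.2} {x2.2} {x3.1} {x3.2}
The second composite normalizes to {out.1} {out.2, x2.1} {x1.1} {x1.2} {x2.2} {x3.1} {x3.2}
Identical normal forms: equal.


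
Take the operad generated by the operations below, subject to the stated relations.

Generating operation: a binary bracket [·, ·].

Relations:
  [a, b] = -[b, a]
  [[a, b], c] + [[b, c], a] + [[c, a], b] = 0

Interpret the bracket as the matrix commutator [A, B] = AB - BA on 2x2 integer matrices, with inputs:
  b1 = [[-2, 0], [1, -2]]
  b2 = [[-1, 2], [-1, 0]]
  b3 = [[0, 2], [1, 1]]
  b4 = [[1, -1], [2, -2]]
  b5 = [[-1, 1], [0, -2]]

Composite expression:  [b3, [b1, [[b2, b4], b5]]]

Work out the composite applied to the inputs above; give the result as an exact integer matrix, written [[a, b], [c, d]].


[[4, 44], [-20, -4]]

[b2, b4] = [[3, -5], [-1, -3]]
[[b2, b4], b5] = [[1, 11], [-1, -1]]
[b1, [[b2, b4], b5]] = [[-11, 0], [2, 11]]
[b3, [b1, [[b2, b4], b5]]] = [[4, 44], [-20, -4]]


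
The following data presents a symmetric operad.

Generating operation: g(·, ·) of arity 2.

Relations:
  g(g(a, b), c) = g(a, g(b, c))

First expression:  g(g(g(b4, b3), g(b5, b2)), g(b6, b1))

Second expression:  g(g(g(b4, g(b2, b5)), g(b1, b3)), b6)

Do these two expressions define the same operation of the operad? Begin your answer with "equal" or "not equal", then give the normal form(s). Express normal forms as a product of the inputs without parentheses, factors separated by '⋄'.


not equal — first b4 ⋄ b3 ⋄ b5 ⋄ b2 ⋄ b6 ⋄ b1, second b4 ⋄ b2 ⋄ b5 ⋄ b1 ⋄ b3 ⋄ b6

The first expression reduces to b4 ⋄ b3 ⋄ b5 ⋄ b2 ⋄ b6 ⋄ b1
The second expression reduces to b4 ⋄ b2 ⋄ b5 ⋄ b1 ⋄ b3 ⋄ b6
The normal forms differ: not equal.


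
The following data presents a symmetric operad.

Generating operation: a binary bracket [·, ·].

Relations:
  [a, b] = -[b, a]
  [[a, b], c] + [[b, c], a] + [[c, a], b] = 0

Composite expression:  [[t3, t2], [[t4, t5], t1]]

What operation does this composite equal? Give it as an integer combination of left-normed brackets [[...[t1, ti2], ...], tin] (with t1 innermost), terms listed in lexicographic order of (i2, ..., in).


Left-normed coefficients sit on the t1-initial expansion words.
Composite bracket: [[t3, t2], [[t4, t5], t1]]
Full expansion: 16 signed words from ab - ba (2^4 = 16).
Keep just the words that open with t1:
  from t1t4t5t2t3, sign -1: term -[[[[t1, t4], t5], t2], t3]
  from t1t4t5t3t2, sign +1: term +[[[[t1, t4], t5], t3], t2]
  from t1t5t4t2t3, sign +1: term +[[[[t1, t5], t4], t2], t3]
  from t1t5t4t3t2, sign -1: term -[[[[t1, t5], t4], t3], t2]

-[[[[t1, t4], t5], t2], t3] + [[[[t1, t4], t5], t3], t2] + [[[[t1, t5], t4], t2], t3] - [[[[t1, t5], t4], t3], t2]


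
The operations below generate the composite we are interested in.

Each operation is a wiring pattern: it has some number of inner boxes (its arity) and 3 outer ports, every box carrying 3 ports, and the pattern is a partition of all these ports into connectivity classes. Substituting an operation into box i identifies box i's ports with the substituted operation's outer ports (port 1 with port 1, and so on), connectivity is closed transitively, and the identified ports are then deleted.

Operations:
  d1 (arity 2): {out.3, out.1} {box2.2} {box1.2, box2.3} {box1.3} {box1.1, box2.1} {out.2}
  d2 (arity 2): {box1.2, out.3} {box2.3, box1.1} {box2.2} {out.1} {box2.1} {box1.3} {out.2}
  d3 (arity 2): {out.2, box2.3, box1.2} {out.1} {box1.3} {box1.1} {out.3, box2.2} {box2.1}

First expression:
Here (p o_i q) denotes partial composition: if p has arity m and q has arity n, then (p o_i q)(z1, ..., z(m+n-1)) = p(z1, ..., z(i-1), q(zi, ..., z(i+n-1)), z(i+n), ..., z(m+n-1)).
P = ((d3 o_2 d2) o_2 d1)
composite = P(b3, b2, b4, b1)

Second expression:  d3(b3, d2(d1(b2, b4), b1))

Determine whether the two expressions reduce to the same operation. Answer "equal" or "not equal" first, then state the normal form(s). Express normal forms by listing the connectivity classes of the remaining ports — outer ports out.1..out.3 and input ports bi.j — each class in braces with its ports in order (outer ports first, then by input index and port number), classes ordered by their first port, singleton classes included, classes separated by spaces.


In normal form, the first expression is {out.1} {out.2, b3.2} {out.3} {b1.1} {b1.2} {b1.3} {b2.1, b4.1} {b2.2, b4.3} {b2.3} {b3.1} {b3.3} {b4.2}
In normal form, the second expression is {out.1} {out.2, b3.2} {out.3} {b1.1} {b1.2} {b1.3} {b2.1, b4.1} {b2.2, b4.3} {b2.3} {b3.1} {b3.3} {b4.2}
Both agree, so they are equal.

equal; the common form is {out.1} {out.2, b3.2} {out.3} {b1.1} {b1.2} {b1.3} {b2.1, b4.1} {b2.2, b4.3} {b2.3} {b3.1} {b3.3} {b4.2}


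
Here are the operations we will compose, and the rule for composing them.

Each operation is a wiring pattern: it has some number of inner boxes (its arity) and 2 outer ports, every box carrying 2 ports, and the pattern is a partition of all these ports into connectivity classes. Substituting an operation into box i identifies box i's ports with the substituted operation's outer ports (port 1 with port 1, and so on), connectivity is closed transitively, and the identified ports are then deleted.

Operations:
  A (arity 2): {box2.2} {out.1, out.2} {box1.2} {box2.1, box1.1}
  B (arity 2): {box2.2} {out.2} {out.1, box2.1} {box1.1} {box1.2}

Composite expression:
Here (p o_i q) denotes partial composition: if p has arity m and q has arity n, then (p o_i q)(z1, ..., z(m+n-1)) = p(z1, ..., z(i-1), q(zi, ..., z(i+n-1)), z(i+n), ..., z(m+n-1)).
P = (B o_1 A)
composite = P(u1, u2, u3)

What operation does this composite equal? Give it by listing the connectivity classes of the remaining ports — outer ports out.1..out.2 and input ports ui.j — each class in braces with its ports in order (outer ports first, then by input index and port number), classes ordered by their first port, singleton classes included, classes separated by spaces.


{out.1, u3.1} {out.2} {u1.1, u2.1} {u1.2} {u2.2} {u3.2}

Substituting into B glues patterns; closure does the rest.
after A, the pattern on (u1, u2) reads {out.1, out.2} {u1.1, u2.1} {u1.2} {u2.2} (out.j = its outer ports)
after B, the pattern on (u1, u2, u3) reads {out.1, u3.1} {out.2} {u1.1, u2.1} {u1.2} {u2.2} {u3.2} (out.j = its outer ports)
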